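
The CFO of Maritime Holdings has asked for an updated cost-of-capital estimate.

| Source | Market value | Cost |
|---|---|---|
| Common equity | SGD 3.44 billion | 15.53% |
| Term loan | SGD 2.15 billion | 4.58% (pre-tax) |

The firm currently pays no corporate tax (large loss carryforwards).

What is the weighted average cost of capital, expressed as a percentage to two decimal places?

Total capital V = 3.44 + 2.15 = 5.59.
Equity: weight = 3.44/5.59 = 0.6154; cost = 15.53%.
Term loan: weight = 2.15/5.59 = 0.3846; after-tax cost = 4.58% × (1 − 0%) = 4.5800%.
WACC = 0.6154 × 15.5300% + 0.3846 × 4.5800% = 11.3185%.

11.32%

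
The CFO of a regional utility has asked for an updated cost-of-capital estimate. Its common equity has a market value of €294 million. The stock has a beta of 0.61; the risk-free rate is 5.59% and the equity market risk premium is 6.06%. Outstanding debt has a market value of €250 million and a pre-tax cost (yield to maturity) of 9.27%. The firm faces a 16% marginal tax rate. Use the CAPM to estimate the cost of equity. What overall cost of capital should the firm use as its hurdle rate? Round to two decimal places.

8.60%

Cost of equity via CAPM: Re = 5.59% + 0.61 × 6.06% = 9.2866%.
Total capital V = 294 + 250 = 544.
Equity: weight = 294/544 = 0.5404; cost = 9.2866%.
Debt: weight = 250/544 = 0.4596; after-tax cost = 9.27% × (1 − 16%) = 7.7868%.
WACC = 0.5404 × 9.2866% + 0.4596 × 7.7868% = 8.5974%.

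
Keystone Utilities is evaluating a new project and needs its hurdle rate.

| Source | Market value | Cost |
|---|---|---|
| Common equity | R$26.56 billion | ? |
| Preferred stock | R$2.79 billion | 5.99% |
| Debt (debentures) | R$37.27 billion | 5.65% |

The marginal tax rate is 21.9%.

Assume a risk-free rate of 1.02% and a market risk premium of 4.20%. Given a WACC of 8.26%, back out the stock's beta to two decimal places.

3.07

Total capital V = 26.56 + 2.79 + 37.27 = 66.62.
Equity weight = 26.56/66.62 = 0.3987.
Preferred weight = 2.79/66.62 = 0.0419.
Debentures weight = 37.27/66.62 = 0.5594.
Debt contribution = 0.5594 × 5.65% × (1 − 21.9%) = 2.4686%.
Preferred contribution = 0.0419 × 5.99% = 0.2509%.
Required equity contribution = 8.26% − 2.7195% = 5.5405%  ⇒  Re = 13.8972%.
CAPM: 13.8972% = 1.02% + β × 4.2%  ⇒  β = 3.0660.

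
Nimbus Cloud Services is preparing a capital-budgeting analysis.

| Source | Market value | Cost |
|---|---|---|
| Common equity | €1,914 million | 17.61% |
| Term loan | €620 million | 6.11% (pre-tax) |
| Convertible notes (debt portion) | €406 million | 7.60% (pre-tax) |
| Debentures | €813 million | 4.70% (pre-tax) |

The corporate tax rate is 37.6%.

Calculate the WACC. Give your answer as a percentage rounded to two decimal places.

Total capital V = 1914 + 620 + 406 + 813 = 3753.
Equity: weight = 1914/3753 = 0.5100; cost = 17.61%.
Term loan: weight = 620/3753 = 0.1652; after-tax cost = 6.11% × (1 − 37.6%) = 3.8126%.
Convertible notes (debt portion): weight = 406/3753 = 0.1082; after-tax cost = 7.6% × (1 − 37.6%) = 4.7424%.
Debentures: weight = 813/3753 = 0.2166; after-tax cost = 4.7% × (1 − 37.6%) = 2.9328%.
WACC = 0.5100 × 17.6100% + 0.1652 × 3.8126% + 0.1082 × 4.7424% + 0.2166 × 2.9328% = 10.7592%.

10.76%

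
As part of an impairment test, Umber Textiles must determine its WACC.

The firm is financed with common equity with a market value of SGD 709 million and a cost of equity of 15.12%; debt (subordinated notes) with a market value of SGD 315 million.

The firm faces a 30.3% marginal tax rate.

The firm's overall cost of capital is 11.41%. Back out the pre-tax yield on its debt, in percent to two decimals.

4.39%

Total capital V = 709 + 315 = 1024.
Equity weight = 709/1024 = 0.6924.
Subordinated notes weight = 315/1024 = 0.3076.
Equity contribution = 0.6924 × 15.12% = 10.4688%.
Remaining for debt = 11.41% − 10.4688% = 0.9412%.
Rd × (1 − 30.3%) × 0.3076 = 0.9412%  ⇒  Rd = 4.3896%.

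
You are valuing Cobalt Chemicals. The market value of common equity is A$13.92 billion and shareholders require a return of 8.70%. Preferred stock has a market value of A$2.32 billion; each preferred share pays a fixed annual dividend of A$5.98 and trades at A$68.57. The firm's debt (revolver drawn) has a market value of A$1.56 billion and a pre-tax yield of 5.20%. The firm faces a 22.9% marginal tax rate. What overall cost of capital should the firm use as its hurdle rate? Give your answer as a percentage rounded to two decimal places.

Cost of preferred: Rp = 5.98 / 68.57 = 8.7210%.
Total capital V = 13.92 + 2.32 + 1.56 = 17.8.
Equity: weight = 13.92/17.8 = 0.7820; cost = 8.7%.
Preferred: weight = 2.32/17.8 = 0.1303; cost = 8.721%.
Revolver drawn: weight = 1.56/17.8 = 0.0876; after-tax cost = 5.2% × (1 − 22.9%) = 4.0092%.
WACC = 0.7820 × 8.7000% + 0.1303 × 8.7210% + 0.0876 × 4.0092% = 8.2916%.

8.29%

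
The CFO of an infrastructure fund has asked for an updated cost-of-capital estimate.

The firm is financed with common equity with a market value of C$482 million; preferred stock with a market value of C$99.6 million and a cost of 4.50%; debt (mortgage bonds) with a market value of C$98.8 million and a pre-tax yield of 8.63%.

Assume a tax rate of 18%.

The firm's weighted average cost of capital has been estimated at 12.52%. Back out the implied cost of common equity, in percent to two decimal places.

15.29%

Total capital V = 482 + 99.6 + 98.8 = 680.4.
Equity weight = 482/680.4 = 0.7084.
Preferred weight = 99.6/680.4 = 0.1464.
Mortgage bonds weight = 98.8/680.4 = 0.1452.
Debt contribution = 0.1452 × 8.63% × (1 − 18%) = 1.0276%.
Preferred contribution = 0.1464 × 4.5% = 0.6587%.
Required equity contribution = 12.52% − 1.6863% = 10.8337%.
Re = 10.8337% / 0.7084 = 15.2930%.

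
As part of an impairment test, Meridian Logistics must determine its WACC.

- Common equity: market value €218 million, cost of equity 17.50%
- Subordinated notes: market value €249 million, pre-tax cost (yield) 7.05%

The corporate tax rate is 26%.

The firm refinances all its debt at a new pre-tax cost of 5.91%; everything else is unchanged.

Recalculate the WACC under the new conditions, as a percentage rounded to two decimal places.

After the change:
Total capital V = 218 + 249 = 467.
Equity: weight = 218/467 = 0.4668; cost = 17.5%.
Subordinated notes: weight = 249/467 = 0.5332; after-tax cost = 5.91% × (1 − 26%) = 4.3734%.
WACC = 0.4668 × 17.5000% + 0.5332 × 4.3734% = 10.5010%.

10.50%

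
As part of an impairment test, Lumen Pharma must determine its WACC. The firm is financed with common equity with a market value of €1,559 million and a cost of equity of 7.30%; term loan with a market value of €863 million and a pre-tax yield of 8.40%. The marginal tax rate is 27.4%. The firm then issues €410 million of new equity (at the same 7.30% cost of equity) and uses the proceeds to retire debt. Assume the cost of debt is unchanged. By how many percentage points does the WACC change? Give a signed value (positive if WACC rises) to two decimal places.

Current WACC:
Total capital V = 1559 + 863 = 2422.
Equity: weight = 1559/2422 = 0.6437; cost = 7.3%.
Term loan: weight = 863/2422 = 0.3563; after-tax cost = 8.4% × (1 − 27.4%) = 6.0984%.
WACC = 0.6437 × 7.3000% + 0.3563 × 6.0984% = 6.8718%.
After the change:
Total capital V = 1969 + 453 = 2422.
Equity: weight = 1969/2422 = 0.8130; cost = 7.3%.
Term loan: weight = 453/2422 = 0.1870; after-tax cost = 8.4% × (1 − 27.4%) = 6.0984%.
WACC = 0.8130 × 7.3000% + 0.1870 × 6.0984% = 7.0753%.
Change in WACC = 7.0753% − 6.8718% = 0.2034 pp.

+0.20 pp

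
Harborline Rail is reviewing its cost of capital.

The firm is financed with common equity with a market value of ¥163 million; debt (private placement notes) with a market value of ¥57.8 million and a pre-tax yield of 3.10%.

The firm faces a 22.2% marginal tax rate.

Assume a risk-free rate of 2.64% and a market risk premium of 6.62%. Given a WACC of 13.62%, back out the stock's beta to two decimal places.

Total capital V = 163 + 57.8 = 220.8.
Equity weight = 163/220.8 = 0.7382.
Private placement notes weight = 57.8/220.8 = 0.2618.
Debt contribution = 0.2618 × 3.1% × (1 − 22.2%) = 0.6313%.
Required equity contribution = 13.62% − 0.6313% = 12.9887%  ⇒  Re = 17.5944%.
CAPM: 17.5944% = 2.64% + β × 6.62%  ⇒  β = 2.2590.

2.26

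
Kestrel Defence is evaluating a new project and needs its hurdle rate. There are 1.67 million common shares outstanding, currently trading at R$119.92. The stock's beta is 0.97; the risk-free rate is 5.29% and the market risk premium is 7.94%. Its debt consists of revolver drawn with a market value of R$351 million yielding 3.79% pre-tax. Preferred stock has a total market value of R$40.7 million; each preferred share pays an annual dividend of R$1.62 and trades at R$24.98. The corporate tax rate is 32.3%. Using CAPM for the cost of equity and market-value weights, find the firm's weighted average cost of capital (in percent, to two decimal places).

6.36%

Cost of equity via CAPM: Re = 5.29% + 0.97 × 7.94% = 12.9918%.
Cost of preferred: Rp = 1.62 / 24.98 = 6.4852%.
Market value of equity E = 119.92 × 1.67m = 200.2664m.
Total capital V = 200.2664 + 40.7 + 351 = 591.9664.
Equity: weight = 200.2664/591.9664 = 0.3383; cost = 12.9918%.
Preferred: weight = 40.7/591.9664 = 0.0688; cost = 6.4852%.
Revolver drawn: weight = 351/591.9664 = 0.5929; after-tax cost = 3.79% × (1 − 32.3%) = 2.5658%.
WACC = 0.3383 × 12.9918% + 0.0688 × 6.4852% + 0.5929 × 2.5658% = 6.3625%.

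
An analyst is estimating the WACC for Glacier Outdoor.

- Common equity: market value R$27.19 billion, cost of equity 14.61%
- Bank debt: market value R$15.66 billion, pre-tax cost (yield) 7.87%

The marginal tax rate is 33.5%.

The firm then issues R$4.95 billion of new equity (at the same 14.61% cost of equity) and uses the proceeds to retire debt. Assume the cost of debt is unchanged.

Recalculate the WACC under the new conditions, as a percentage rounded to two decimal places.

12.27%

After the change:
Total capital V = 32.14 + 10.71 = 42.85.
Equity: weight = 32.14/42.85 = 0.7501; cost = 14.61%.
Bank debt: weight = 10.71/42.85 = 0.2499; after-tax cost = 7.87% × (1 − 33.5%) = 5.2336%.
WACC = 0.7501 × 14.6100% + 0.2499 × 5.2336% = 12.2664%.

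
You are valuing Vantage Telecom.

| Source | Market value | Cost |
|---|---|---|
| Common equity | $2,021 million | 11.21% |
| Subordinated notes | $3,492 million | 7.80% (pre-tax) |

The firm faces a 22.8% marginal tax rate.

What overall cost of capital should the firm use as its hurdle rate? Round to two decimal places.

Total capital V = 2021 + 3492 = 5513.
Equity: weight = 2021/5513 = 0.3666; cost = 11.21%.
Subordinated notes: weight = 3492/5513 = 0.6334; after-tax cost = 7.8% × (1 − 22.8%) = 6.0216%.
WACC = 0.3666 × 11.2100% + 0.6334 × 6.0216% = 7.9236%.

7.92%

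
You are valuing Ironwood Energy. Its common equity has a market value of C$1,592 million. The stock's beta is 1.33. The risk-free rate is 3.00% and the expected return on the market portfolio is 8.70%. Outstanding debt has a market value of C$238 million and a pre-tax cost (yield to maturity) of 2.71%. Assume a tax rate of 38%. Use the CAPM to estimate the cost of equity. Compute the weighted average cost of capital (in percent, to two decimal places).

9.42%

Market risk premium = 8.7% − 3.0% = 5.7%.
Cost of equity via CAPM: Re = 3.0% + 1.33 × 5.7% = 10.5810%.
Total capital V = 1592 + 238 = 1830.
Equity: weight = 1592/1830 = 0.8699; cost = 10.581%.
Debt: weight = 238/1830 = 0.1301; after-tax cost = 2.71% × (1 − 38%) = 1.6802%.
WACC = 0.8699 × 10.5810% + 0.1301 × 1.6802% = 9.4234%.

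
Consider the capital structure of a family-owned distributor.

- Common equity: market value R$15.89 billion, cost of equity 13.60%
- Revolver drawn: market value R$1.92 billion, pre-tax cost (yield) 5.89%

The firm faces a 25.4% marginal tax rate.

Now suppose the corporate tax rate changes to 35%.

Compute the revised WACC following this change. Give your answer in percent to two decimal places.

12.55%

After the change:
Total capital V = 15.89 + 1.92 = 17.81.
Equity: weight = 15.89/17.81 = 0.8922; cost = 13.6%.
Revolver drawn: weight = 1.92/17.81 = 0.1078; after-tax cost = 5.89% × (1 − 35%) = 3.8285%.
WACC = 0.8922 × 13.6000% + 0.1078 × 3.8285% = 12.5466%.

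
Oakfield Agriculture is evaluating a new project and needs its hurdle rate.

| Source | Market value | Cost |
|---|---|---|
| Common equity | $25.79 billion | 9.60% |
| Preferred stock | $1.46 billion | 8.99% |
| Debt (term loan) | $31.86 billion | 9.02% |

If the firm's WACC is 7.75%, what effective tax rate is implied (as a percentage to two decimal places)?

Total capital V = 25.79 + 1.46 + 31.86 = 59.11.
Equity weight = 25.79/59.11 = 0.4363.
Preferred weight = 1.46/59.11 = 0.0247.
Term loan weight = 31.86/59.11 = 0.5390.
Equity contribution = 0.4363 × 9.6% = 4.1885%.
Preferred contribution = 0.0247 × 8.99% = 0.2221%.
Debt contribution must be 7.75% − 4.4106% = 3.3394%.
0.5390 × 9.02% × (1 − T) = 3.3394%  ⇒  (1 − T) = 0.6869.
T = 31.3122%.

31.31%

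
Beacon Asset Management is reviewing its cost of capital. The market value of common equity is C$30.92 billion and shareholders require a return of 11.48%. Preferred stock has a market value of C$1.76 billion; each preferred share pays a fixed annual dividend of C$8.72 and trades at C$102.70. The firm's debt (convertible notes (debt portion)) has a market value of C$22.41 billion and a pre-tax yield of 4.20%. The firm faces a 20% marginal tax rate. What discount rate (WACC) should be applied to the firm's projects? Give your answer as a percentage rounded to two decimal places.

Cost of preferred: Rp = 8.72 / 102.7 = 8.4907%.
Total capital V = 30.92 + 1.76 + 22.41 = 55.09.
Equity: weight = 30.92/55.09 = 0.5613; cost = 11.48%.
Preferred: weight = 1.76/55.09 = 0.0319; cost = 8.4907%.
Convertible notes (debt portion): weight = 22.41/55.09 = 0.4068; after-tax cost = 4.2% × (1 − 20%) = 3.3600%.
WACC = 0.5613 × 11.4800% + 0.0319 × 8.4907% + 0.4068 × 3.3600% = 8.0814%.

8.08%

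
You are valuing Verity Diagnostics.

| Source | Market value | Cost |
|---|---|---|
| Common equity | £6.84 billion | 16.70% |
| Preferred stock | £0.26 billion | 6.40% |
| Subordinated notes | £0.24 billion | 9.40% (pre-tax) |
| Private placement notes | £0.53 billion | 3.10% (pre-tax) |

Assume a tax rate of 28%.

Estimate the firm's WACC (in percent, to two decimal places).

Total capital V = 6.84 + 0.26 + 0.24 + 0.53 = 7.87.
Equity: weight = 6.84/7.87 = 0.8691; cost = 16.7%.
Preferred: weight = 0.26/7.87 = 0.0330; cost = 6.4%.
Subordinated notes: weight = 0.24/7.87 = 0.0305; after-tax cost = 9.4% × (1 − 28%) = 6.7680%.
Private placement notes: weight = 0.53/7.87 = 0.0673; after-tax cost = 3.1% × (1 − 28%) = 2.2320%.
WACC = 0.8691 × 16.7000% + 0.0330 × 6.4000% + 0.0305 × 6.7680% + 0.0673 × 2.2320% = 15.0825%.

15.08%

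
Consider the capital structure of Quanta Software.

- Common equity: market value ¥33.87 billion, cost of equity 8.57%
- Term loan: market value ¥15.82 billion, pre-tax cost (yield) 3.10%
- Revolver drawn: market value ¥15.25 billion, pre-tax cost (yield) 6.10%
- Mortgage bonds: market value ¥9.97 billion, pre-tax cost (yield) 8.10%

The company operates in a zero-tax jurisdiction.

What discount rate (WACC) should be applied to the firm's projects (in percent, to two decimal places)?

Total capital V = 33.87 + 15.82 + 15.25 + 9.97 = 74.91.
Equity: weight = 33.87/74.91 = 0.4521; cost = 8.57%.
Term loan: weight = 15.82/74.91 = 0.2112; after-tax cost = 3.1% × (1 − 0%) = 3.1000%.
Revolver drawn: weight = 15.25/74.91 = 0.2036; after-tax cost = 6.1% × (1 − 0%) = 6.1000%.
Mortgage bonds: weight = 9.97/74.91 = 0.1331; after-tax cost = 8.1% × (1 − 0%) = 8.1000%.
WACC = 0.4521 × 8.5700% + 0.2112 × 3.1000% + 0.2036 × 6.1000% + 0.1331 × 8.1000% = 6.8494%.

6.85%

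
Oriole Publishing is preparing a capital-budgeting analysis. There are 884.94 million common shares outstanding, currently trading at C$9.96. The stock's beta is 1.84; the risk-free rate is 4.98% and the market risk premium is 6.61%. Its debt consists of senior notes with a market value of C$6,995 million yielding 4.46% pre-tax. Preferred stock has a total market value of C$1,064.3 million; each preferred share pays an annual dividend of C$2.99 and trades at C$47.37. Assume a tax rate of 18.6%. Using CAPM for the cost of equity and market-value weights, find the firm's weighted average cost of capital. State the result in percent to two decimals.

Cost of equity via CAPM: Re = 4.98% + 1.84 × 6.61% = 17.1424%.
Cost of preferred: Rp = 2.99 / 47.37 = 6.3120%.
Market value of equity E = 9.96 × 884.94m = 8814.0024m.
Total capital V = 8814.0024 + 1064.3 + 6995 = 16873.3024.
Equity: weight = 8814.0024/16873.3024 = 0.5224; cost = 17.1424%.
Preferred: weight = 1064.3/16873.3024 = 0.0631; cost = 6.312%.
Senior notes: weight = 6995/16873.3024 = 0.4146; after-tax cost = 4.46% × (1 − 18.6%) = 3.6304%.
WACC = 0.5224 × 17.1424% + 0.0631 × 6.3120% + 0.4146 × 3.6304% = 10.8577%.

10.86%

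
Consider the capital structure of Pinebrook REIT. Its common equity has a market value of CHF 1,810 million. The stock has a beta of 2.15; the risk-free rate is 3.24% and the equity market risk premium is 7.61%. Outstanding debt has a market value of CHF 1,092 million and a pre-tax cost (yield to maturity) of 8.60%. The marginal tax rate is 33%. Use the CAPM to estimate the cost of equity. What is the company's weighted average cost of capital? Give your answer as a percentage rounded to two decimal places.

14.39%

Cost of equity via CAPM: Re = 3.24% + 2.15 × 7.61% = 19.6015%.
Total capital V = 1810 + 1092 = 2902.
Equity: weight = 1810/2902 = 0.6237; cost = 19.6015%.
Debt: weight = 1092/2902 = 0.3763; after-tax cost = 8.6% × (1 − 33%) = 5.7620%.
WACC = 0.6237 × 19.6015% + 0.3763 × 5.7620% = 14.3938%.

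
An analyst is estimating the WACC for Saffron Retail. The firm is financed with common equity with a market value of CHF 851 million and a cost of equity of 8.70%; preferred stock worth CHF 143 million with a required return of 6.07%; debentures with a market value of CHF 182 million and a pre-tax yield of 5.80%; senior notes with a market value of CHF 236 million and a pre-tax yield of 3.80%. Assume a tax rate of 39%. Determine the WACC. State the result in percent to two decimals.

Total capital V = 851 + 143 + 182 + 236 = 1412.
Equity: weight = 851/1412 = 0.6027; cost = 8.7%.
Preferred: weight = 143/1412 = 0.1013; cost = 6.07%.
Debentures: weight = 182/1412 = 0.1289; after-tax cost = 5.8% × (1 − 39%) = 3.5380%.
Senior notes: weight = 236/1412 = 0.1671; after-tax cost = 3.8% × (1 − 39%) = 2.3180%.
WACC = 0.6027 × 8.7000% + 0.1013 × 6.0700% + 0.1289 × 3.5380% + 0.1671 × 2.3180% = 6.7016%.

6.70%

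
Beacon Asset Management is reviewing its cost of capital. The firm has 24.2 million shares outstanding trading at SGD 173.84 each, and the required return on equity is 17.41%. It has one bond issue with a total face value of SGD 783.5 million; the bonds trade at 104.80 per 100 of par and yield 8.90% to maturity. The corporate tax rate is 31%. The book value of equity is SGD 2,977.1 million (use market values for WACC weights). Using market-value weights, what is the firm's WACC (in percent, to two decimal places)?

Market value of equity E = 173.84 × 24.2m = 4206.928m. Market value of debt D = 783.5m × 104.8/100 = 821.108m.
Total capital V = 4206.928 + 821.108 = 5028.036.
Equity: weight = 4206.928/5028.036 = 0.8367; cost = 17.41%.
Bonds outstanding: weight = 821.108/5028.036 = 0.1633; after-tax cost = 8.9% × (1 − 31%) = 6.1410%.
WACC = 0.8367 × 17.4100% + 0.1633 × 6.1410% = 15.5697%.

15.57%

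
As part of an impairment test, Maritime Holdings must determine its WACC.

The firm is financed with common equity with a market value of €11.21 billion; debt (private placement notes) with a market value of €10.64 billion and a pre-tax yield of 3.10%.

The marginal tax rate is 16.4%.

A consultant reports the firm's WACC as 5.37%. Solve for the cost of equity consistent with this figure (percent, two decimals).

8.01%

Total capital V = 11.21 + 10.64 = 21.85.
Equity weight = 11.21/21.85 = 0.5130.
Private placement notes weight = 10.64/21.85 = 0.4870.
Debt contribution = 0.4870 × 3.1% × (1 − 16.4%) = 1.2620%.
Required equity contribution = 5.37% − 1.2620% = 4.1080%.
Re = 4.1080% / 0.5130 = 8.0071%.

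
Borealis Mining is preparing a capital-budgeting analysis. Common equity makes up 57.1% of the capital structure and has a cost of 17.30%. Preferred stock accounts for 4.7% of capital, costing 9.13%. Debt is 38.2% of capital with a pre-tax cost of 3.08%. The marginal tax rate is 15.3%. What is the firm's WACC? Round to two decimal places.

11.30%

After-tax cost of debt = 3.08% × (1 − 15.3%) = 2.6088%.
WACC = 0.571 × 17.3000% + 0.047 × 9.1300% + 0.382 × 2.6088% = 11.3040%.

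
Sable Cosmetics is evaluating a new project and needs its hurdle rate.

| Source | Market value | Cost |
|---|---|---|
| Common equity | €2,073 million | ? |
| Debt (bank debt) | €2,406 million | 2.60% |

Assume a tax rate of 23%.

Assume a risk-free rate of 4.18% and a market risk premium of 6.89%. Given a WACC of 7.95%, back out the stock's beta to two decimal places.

1.55

Total capital V = 2073 + 2406 = 4479.
Equity weight = 2073/4479 = 0.4628.
Bank debt weight = 2406/4479 = 0.5372.
Debt contribution = 0.5372 × 2.6% × (1 − 23%) = 1.0754%.
Required equity contribution = 7.95% − 1.0754% = 6.8746%  ⇒  Re = 14.8535%.
CAPM: 14.8535% = 4.18% + β × 6.89%  ⇒  β = 1.5491.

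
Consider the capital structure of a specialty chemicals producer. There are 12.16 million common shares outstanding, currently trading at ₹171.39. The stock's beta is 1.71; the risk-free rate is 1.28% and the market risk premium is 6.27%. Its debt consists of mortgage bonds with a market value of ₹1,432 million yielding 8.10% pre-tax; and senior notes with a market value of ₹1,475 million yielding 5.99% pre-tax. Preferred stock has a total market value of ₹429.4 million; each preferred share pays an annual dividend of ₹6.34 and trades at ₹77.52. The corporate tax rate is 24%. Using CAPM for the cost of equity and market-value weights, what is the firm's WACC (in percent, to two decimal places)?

Cost of equity via CAPM: Re = 1.28% + 1.71 × 6.27% = 12.0017%.
Cost of preferred: Rp = 6.34 / 77.52 = 8.1785%.
Market value of equity E = 171.39 × 12.16m = 2084.1024m.
Total capital V = 2084.1024 + 429.4 + 1432 + 1475 = 5420.5024.
Equity: weight = 2084.1024/5420.5024 = 0.3845; cost = 12.0017%.
Preferred: weight = 429.4/5420.5024 = 0.0792; cost = 8.1785%.
Mortgage bonds: weight = 1432/5420.5024 = 0.2642; after-tax cost = 8.1% × (1 − 24%) = 6.1560%.
Senior notes: weight = 1475/5420.5024 = 0.2721; after-tax cost = 5.99% × (1 − 24%) = 4.5524%.
WACC = 0.3845 × 12.0017% + 0.0792 × 8.1785% + 0.2642 × 6.1560% + 0.2721 × 4.5524% = 8.1274%.

8.13%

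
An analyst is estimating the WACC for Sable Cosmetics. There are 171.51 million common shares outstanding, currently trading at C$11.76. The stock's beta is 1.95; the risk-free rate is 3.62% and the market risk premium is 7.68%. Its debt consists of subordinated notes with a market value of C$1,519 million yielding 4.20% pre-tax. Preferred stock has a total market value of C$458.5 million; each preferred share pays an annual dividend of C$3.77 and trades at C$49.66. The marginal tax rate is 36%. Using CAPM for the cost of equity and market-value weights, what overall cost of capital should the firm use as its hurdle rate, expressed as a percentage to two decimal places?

Cost of equity via CAPM: Re = 3.62% + 1.95 × 7.68% = 18.5960%.
Cost of preferred: Rp = 3.77 / 49.66 = 7.5916%.
Market value of equity E = 11.76 × 171.51m = 2016.9576m.
Total capital V = 2016.9576 + 458.5 + 1519 = 3994.4576.
Equity: weight = 2016.9576/3994.4576 = 0.5049; cost = 18.596%.
Preferred: weight = 458.5/3994.4576 = 0.1148; cost = 7.5916%.
Subordinated notes: weight = 1519/3994.4576 = 0.3803; after-tax cost = 4.2% × (1 − 36%) = 2.6880%.
WACC = 0.5049 × 18.5960% + 0.1148 × 7.5916% + 0.3803 × 2.6880% = 11.2834%.

11.28%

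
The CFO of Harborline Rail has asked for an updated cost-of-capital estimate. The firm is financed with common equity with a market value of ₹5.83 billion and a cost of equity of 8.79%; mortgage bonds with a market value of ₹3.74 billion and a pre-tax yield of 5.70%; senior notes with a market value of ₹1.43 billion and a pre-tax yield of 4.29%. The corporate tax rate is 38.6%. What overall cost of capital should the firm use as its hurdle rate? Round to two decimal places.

Total capital V = 5.83 + 3.74 + 1.43 = 11.
Equity: weight = 5.83/11 = 0.5300; cost = 8.79%.
Mortgage bonds: weight = 3.74/11 = 0.3400; after-tax cost = 5.7% × (1 − 38.6%) = 3.4998%.
Senior notes: weight = 1.43/11 = 0.1300; after-tax cost = 4.29% × (1 − 38.6%) = 2.6341%.
WACC = 0.5300 × 8.7900% + 0.3400 × 3.4998% + 0.1300 × 2.6341% = 6.1911%.

6.19%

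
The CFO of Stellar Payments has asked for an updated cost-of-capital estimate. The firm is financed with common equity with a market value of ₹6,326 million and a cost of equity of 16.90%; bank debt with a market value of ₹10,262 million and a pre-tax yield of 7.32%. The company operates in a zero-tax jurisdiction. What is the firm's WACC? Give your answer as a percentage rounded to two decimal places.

Total capital V = 6326 + 10262 = 16588.
Equity: weight = 6326/16588 = 0.3814; cost = 16.9%.
Bank debt: weight = 10262/16588 = 0.6186; after-tax cost = 7.32% × (1 − 0%) = 7.3200%.
WACC = 0.3814 × 16.9000% + 0.6186 × 7.3200% = 10.9734%.

10.97%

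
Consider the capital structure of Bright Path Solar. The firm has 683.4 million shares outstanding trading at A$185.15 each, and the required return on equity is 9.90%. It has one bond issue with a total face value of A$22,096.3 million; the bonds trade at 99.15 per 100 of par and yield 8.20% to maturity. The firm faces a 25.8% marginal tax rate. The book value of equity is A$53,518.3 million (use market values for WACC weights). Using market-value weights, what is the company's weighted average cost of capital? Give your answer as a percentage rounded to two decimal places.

9.34%

Market value of equity E = 185.15 × 683.4m = 126531.51m. Market value of debt D = 22096.3m × 99.15/100 = 21908.48145m.
Total capital V = 126531.51 + 21908.48145 = 148439.99145.
Equity: weight = 126531.51/148439.99145 = 0.8524; cost = 9.9%.
Bonds outstanding: weight = 21908.48145/148439.99145 = 0.1476; after-tax cost = 8.2% × (1 − 25.8%) = 6.0844%.
WACC = 0.8524 × 9.9000% + 0.1476 × 6.0844% = 9.3368%.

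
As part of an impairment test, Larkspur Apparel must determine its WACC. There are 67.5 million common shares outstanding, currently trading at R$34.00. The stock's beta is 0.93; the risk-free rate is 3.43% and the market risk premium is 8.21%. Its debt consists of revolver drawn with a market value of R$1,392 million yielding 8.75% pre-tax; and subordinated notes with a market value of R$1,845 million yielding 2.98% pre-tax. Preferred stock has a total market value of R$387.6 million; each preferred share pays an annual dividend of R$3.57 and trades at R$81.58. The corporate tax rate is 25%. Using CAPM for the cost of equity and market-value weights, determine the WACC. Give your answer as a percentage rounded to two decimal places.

6.82%

Cost of equity via CAPM: Re = 3.43% + 0.93 × 8.21% = 11.0653%.
Cost of preferred: Rp = 3.57 / 81.58 = 4.3761%.
Market value of equity E = 34.0 × 67.5m = 2295m.
Total capital V = 2295 + 387.6 + 1392 + 1845 = 5919.6.
Equity: weight = 2295/5919.6 = 0.3877; cost = 11.0653%.
Preferred: weight = 387.6/5919.6 = 0.0655; cost = 4.3761%.
Revolver drawn: weight = 1392/5919.6 = 0.2352; after-tax cost = 8.75% × (1 − 25%) = 6.5625%.
Subordinated notes: weight = 1845/5919.6 = 0.3117; after-tax cost = 2.98% × (1 − 25%) = 2.2350%.
WACC = 0.3877 × 11.0653% + 0.0655 × 4.3761% + 0.2352 × 6.5625% + 0.3117 × 2.2350% = 6.8163%.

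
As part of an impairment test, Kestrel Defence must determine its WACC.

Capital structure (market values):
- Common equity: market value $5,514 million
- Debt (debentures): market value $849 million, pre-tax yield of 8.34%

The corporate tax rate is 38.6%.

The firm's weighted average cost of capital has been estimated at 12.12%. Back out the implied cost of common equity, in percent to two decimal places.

13.20%

Total capital V = 5514 + 849 = 6363.
Equity weight = 5514/6363 = 0.8666.
Debentures weight = 849/6363 = 0.1334.
Debt contribution = 0.1334 × 8.34% × (1 − 38.6%) = 0.6833%.
Required equity contribution = 12.12% − 0.6833% = 11.4367%.
Re = 11.4367% / 0.8666 = 13.1977%.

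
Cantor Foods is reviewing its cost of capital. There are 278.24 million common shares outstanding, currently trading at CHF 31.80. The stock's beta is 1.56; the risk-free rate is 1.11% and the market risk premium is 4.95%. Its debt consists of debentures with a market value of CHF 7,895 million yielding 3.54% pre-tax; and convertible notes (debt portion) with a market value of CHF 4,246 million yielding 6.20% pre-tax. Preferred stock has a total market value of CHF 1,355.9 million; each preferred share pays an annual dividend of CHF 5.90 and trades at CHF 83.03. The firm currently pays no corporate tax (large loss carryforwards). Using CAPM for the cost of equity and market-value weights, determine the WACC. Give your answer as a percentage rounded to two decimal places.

6.36%

Cost of equity via CAPM: Re = 1.11% + 1.56 × 4.95% = 8.8320%.
Cost of preferred: Rp = 5.9 / 83.03 = 7.1059%.
Market value of equity E = 31.8 × 278.24m = 8848.032m.
Total capital V = 8848.032 + 1355.9 + 7895 + 4246 = 22344.932.
Equity: weight = 8848.032/22344.932 = 0.3960; cost = 8.832%.
Preferred: weight = 1355.9/22344.932 = 0.0607; cost = 7.1059%.
Debentures: weight = 7895/22344.932 = 0.3533; after-tax cost = 3.54% × (1 − 0%) = 3.5400%.
Convertible notes (debt portion): weight = 4246/22344.932 = 0.1900; after-tax cost = 6.2% × (1 − 0%) = 6.2000%.
WACC = 0.3960 × 8.8320% + 0.0607 × 7.1059% + 0.3533 × 3.5400% + 0.1900 × 6.2000% = 6.3573%.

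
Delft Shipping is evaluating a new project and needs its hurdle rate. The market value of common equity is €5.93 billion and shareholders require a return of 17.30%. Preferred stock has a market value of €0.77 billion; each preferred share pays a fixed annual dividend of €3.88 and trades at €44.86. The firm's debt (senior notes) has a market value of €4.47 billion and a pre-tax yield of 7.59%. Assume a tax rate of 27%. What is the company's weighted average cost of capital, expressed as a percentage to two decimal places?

12.00%

Cost of preferred: Rp = 3.88 / 44.86 = 8.6491%.
Total capital V = 5.93 + 0.77 + 4.47 = 11.17.
Equity: weight = 5.93/11.17 = 0.5309; cost = 17.3%.
Preferred: weight = 0.77/11.17 = 0.0689; cost = 8.6491%.
Senior notes: weight = 4.47/11.17 = 0.4002; after-tax cost = 7.59% × (1 − 27%) = 5.5407%.
WACC = 0.5309 × 17.3000% + 0.0689 × 8.6491% + 0.4002 × 5.5407% = 11.9978%.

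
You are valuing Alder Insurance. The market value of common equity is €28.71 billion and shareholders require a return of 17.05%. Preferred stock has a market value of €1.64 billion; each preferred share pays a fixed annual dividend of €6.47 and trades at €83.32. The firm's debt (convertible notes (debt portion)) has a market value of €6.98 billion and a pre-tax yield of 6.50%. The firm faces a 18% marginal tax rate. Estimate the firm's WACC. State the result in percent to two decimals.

14.45%

Cost of preferred: Rp = 6.47 / 83.32 = 7.7652%.
Total capital V = 28.71 + 1.64 + 6.98 = 37.33.
Equity: weight = 28.71/37.33 = 0.7691; cost = 17.05%.
Preferred: weight = 1.64/37.33 = 0.0439; cost = 7.7652%.
Convertible notes (debt portion): weight = 6.98/37.33 = 0.1870; after-tax cost = 6.5% × (1 − 18%) = 5.3300%.
WACC = 0.7691 × 17.0500% + 0.0439 × 7.7652% + 0.1870 × 5.3300% = 14.4507%.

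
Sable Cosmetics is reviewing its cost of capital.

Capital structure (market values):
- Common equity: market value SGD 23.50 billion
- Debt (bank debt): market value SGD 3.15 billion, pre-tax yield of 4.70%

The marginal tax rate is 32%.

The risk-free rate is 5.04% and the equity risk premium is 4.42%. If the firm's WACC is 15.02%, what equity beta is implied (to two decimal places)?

Total capital V = 23.5 + 3.15 = 26.65.
Equity weight = 23.5/26.65 = 0.8818.
Bank debt weight = 3.15/26.65 = 0.1182.
Debt contribution = 0.1182 × 4.7% × (1 − 32%) = 0.3778%.
Required equity contribution = 15.02% − 0.3778% = 14.6422%  ⇒  Re = 16.6049%.
CAPM: 16.6049% = 5.04% + β × 4.42%  ⇒  β = 2.6165.

2.62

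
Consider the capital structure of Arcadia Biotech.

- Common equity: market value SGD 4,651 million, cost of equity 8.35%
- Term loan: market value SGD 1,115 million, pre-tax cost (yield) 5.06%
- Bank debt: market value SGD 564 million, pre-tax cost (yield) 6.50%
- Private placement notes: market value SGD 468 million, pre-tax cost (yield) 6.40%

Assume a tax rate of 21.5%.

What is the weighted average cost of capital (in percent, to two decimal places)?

7.13%

Total capital V = 4651 + 1115 + 564 + 468 = 6798.
Equity: weight = 4651/6798 = 0.6842; cost = 8.35%.
Term loan: weight = 1115/6798 = 0.1640; after-tax cost = 5.06% × (1 − 21.5%) = 3.9721%.
Bank debt: weight = 564/6798 = 0.0830; after-tax cost = 6.5% × (1 − 21.5%) = 5.1025%.
Private placement notes: weight = 468/6798 = 0.0688; after-tax cost = 6.4% × (1 − 21.5%) = 5.0240%.
WACC = 0.6842 × 8.3500% + 0.1640 × 3.9721% + 0.0830 × 5.1025% + 0.0688 × 5.0240% = 7.1335%.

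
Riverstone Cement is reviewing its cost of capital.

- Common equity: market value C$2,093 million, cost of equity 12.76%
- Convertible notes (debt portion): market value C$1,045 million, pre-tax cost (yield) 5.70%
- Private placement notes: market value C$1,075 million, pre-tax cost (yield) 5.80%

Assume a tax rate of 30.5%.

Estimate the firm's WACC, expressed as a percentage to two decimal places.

Total capital V = 2093 + 1045 + 1075 = 4213.
Equity: weight = 2093/4213 = 0.4968; cost = 12.76%.
Convertible notes (debt portion): weight = 1045/4213 = 0.2480; after-tax cost = 5.7% × (1 − 30.5%) = 3.9615%.
Private placement notes: weight = 1075/4213 = 0.2552; after-tax cost = 5.8% × (1 − 30.5%) = 4.0310%.
WACC = 0.4968 × 12.7600% + 0.2480 × 3.9615% + 0.2552 × 4.0310% = 8.3503%.

8.35%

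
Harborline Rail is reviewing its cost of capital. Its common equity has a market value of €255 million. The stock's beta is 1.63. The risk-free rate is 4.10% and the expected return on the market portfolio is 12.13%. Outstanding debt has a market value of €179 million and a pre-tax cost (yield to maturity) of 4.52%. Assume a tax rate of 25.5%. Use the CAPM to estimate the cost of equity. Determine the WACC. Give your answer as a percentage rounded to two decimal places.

Market risk premium = 12.13% − 4.1% = 8.03%.
Cost of equity via CAPM: Re = 4.1% + 1.63 × 8.03% = 17.1889%.
Total capital V = 255 + 179 = 434.
Equity: weight = 255/434 = 0.5876; cost = 17.1889%.
Debt: weight = 179/434 = 0.4124; after-tax cost = 4.52% × (1 − 25.5%) = 3.3674%.
WACC = 0.5876 × 17.1889% + 0.4124 × 3.3674% = 11.4883%.

11.49%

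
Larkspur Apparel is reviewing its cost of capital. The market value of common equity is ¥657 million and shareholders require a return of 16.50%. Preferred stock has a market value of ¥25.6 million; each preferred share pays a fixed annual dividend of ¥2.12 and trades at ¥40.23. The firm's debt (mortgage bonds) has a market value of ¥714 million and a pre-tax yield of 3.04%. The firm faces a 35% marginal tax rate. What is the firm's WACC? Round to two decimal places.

8.87%

Cost of preferred: Rp = 2.12 / 40.23 = 5.2697%.
Total capital V = 657 + 25.6 + 714 = 1396.6.
Equity: weight = 657/1396.6 = 0.4704; cost = 16.5%.
Preferred: weight = 25.6/1396.6 = 0.0183; cost = 5.2697%.
Mortgage bonds: weight = 714/1396.6 = 0.5112; after-tax cost = 3.04% × (1 − 35%) = 1.9760%.
WACC = 0.4704 × 16.5000% + 0.0183 × 5.2697% + 0.5112 × 1.9760% = 8.8689%.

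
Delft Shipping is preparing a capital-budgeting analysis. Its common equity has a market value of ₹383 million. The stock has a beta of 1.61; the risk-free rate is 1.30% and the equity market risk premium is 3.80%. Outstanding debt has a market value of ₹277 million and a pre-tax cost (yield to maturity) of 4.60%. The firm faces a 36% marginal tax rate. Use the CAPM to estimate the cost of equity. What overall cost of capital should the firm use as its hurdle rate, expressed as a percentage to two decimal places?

5.54%

Cost of equity via CAPM: Re = 1.3% + 1.61 × 3.8% = 7.4180%.
Total capital V = 383 + 277 = 660.
Equity: weight = 383/660 = 0.5803; cost = 7.418%.
Debt: weight = 277/660 = 0.4197; after-tax cost = 4.6% × (1 − 36%) = 2.9440%.
WACC = 0.5803 × 7.4180% + 0.4197 × 2.9440% = 5.5403%.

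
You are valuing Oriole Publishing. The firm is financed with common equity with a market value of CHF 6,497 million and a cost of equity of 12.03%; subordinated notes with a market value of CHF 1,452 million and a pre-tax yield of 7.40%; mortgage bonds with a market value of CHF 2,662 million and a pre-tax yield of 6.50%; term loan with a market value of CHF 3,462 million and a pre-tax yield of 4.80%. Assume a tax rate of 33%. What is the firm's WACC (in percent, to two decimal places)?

7.68%

Total capital V = 6497 + 1452 + 2662 + 3462 = 14073.
Equity: weight = 6497/14073 = 0.4617; cost = 12.03%.
Subordinated notes: weight = 1452/14073 = 0.1032; after-tax cost = 7.4% × (1 − 33%) = 4.9580%.
Mortgage bonds: weight = 2662/14073 = 0.1892; after-tax cost = 6.5% × (1 − 33%) = 4.3550%.
Term loan: weight = 3462/14073 = 0.2460; after-tax cost = 4.8% × (1 − 33%) = 3.2160%.
WACC = 0.4617 × 12.0300% + 0.1032 × 4.9580% + 0.1892 × 4.3550% + 0.2460 × 3.2160% = 7.6803%.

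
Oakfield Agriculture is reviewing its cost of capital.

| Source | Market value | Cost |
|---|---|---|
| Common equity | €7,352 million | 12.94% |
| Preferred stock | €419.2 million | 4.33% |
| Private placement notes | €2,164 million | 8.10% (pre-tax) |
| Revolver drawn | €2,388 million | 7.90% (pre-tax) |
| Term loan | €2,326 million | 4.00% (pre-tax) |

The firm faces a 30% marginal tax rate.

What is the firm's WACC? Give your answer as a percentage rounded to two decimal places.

Total capital V = 7352 + 419.2 + 2164 + 2388 + 2326 = 14649.2.
Equity: weight = 7352/14649.2 = 0.5019; cost = 12.94%.
Preferred: weight = 419.2/14649.2 = 0.0286; cost = 4.33%.
Private placement notes: weight = 2164/14649.2 = 0.1477; after-tax cost = 8.1% × (1 − 30%) = 5.6700%.
Revolver drawn: weight = 2388/14649.2 = 0.1630; after-tax cost = 7.9% × (1 − 30%) = 5.5300%.
Term loan: weight = 2326/14649.2 = 0.1588; after-tax cost = 4% × (1 − 30%) = 2.8000%.
WACC = 0.5019 × 12.9400% + 0.0286 × 4.3300% + 0.1477 × 5.6700% + 0.1630 × 5.5300% + 0.1588 × 2.8000% = 8.8017%.

8.80%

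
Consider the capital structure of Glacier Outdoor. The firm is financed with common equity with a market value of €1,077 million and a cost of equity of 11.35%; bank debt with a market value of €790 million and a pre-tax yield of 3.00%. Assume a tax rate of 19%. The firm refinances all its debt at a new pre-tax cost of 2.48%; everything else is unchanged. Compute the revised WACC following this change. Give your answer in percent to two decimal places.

7.40%

After the change:
Total capital V = 1077 + 790 = 1867.
Equity: weight = 1077/1867 = 0.5769; cost = 11.35%.
Bank debt: weight = 790/1867 = 0.4231; after-tax cost = 2.48% × (1 − 19%) = 2.0088%.
WACC = 0.5769 × 11.3500% + 0.4231 × 2.0088% = 7.3974%.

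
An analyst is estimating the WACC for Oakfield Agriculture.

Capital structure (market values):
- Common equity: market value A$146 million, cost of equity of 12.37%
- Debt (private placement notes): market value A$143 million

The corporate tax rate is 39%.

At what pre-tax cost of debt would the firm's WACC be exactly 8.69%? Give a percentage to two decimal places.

Total capital V = 146 + 143 = 289.
Equity weight = 146/289 = 0.5052.
Private placement notes weight = 143/289 = 0.4948.
Equity contribution = 0.5052 × 12.37% = 6.2492%.
Remaining for debt = 8.69% − 6.2492% = 2.4408%.
Rd × (1 − 39%) × 0.4948 = 2.4408%  ⇒  Rd = 8.0866%.

8.09%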